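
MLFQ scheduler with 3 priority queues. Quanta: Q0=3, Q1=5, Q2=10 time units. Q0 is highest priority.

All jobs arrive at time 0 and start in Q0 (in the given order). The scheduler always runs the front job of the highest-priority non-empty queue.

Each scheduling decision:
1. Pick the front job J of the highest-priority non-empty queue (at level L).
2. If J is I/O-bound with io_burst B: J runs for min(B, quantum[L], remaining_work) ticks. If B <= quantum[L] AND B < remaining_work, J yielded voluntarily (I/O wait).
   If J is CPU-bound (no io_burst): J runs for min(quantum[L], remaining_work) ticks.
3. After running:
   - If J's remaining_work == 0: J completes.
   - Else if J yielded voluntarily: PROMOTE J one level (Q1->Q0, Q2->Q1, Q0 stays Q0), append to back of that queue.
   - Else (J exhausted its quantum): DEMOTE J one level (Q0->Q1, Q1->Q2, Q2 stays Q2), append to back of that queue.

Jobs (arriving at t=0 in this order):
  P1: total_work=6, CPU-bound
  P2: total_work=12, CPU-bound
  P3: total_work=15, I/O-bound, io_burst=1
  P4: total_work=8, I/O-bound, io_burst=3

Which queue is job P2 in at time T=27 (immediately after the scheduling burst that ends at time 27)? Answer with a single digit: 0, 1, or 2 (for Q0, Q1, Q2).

Answer: 1

Derivation:
t=0-3: P1@Q0 runs 3, rem=3, quantum used, demote→Q1. Q0=[P2,P3,P4] Q1=[P1] Q2=[]
t=3-6: P2@Q0 runs 3, rem=9, quantum used, demote→Q1. Q0=[P3,P4] Q1=[P1,P2] Q2=[]
t=6-7: P3@Q0 runs 1, rem=14, I/O yield, promote→Q0. Q0=[P4,P3] Q1=[P1,P2] Q2=[]
t=7-10: P4@Q0 runs 3, rem=5, I/O yield, promote→Q0. Q0=[P3,P4] Q1=[P1,P2] Q2=[]
t=10-11: P3@Q0 runs 1, rem=13, I/O yield, promote→Q0. Q0=[P4,P3] Q1=[P1,P2] Q2=[]
t=11-14: P4@Q0 runs 3, rem=2, I/O yield, promote→Q0. Q0=[P3,P4] Q1=[P1,P2] Q2=[]
t=14-15: P3@Q0 runs 1, rem=12, I/O yield, promote→Q0. Q0=[P4,P3] Q1=[P1,P2] Q2=[]
t=15-17: P4@Q0 runs 2, rem=0, completes. Q0=[P3] Q1=[P1,P2] Q2=[]
t=17-18: P3@Q0 runs 1, rem=11, I/O yield, promote→Q0. Q0=[P3] Q1=[P1,P2] Q2=[]
t=18-19: P3@Q0 runs 1, rem=10, I/O yield, promote→Q0. Q0=[P3] Q1=[P1,P2] Q2=[]
t=19-20: P3@Q0 runs 1, rem=9, I/O yield, promote→Q0. Q0=[P3] Q1=[P1,P2] Q2=[]
t=20-21: P3@Q0 runs 1, rem=8, I/O yield, promote→Q0. Q0=[P3] Q1=[P1,P2] Q2=[]
t=21-22: P3@Q0 runs 1, rem=7, I/O yield, promote→Q0. Q0=[P3] Q1=[P1,P2] Q2=[]
t=22-23: P3@Q0 runs 1, rem=6, I/O yield, promote→Q0. Q0=[P3] Q1=[P1,P2] Q2=[]
t=23-24: P3@Q0 runs 1, rem=5, I/O yield, promote→Q0. Q0=[P3] Q1=[P1,P2] Q2=[]
t=24-25: P3@Q0 runs 1, rem=4, I/O yield, promote→Q0. Q0=[P3] Q1=[P1,P2] Q2=[]
t=25-26: P3@Q0 runs 1, rem=3, I/O yield, promote→Q0. Q0=[P3] Q1=[P1,P2] Q2=[]
t=26-27: P3@Q0 runs 1, rem=2, I/O yield, promote→Q0. Q0=[P3] Q1=[P1,P2] Q2=[]
t=27-28: P3@Q0 runs 1, rem=1, I/O yield, promote→Q0. Q0=[P3] Q1=[P1,P2] Q2=[]
t=28-29: P3@Q0 runs 1, rem=0, completes. Q0=[] Q1=[P1,P2] Q2=[]
t=29-32: P1@Q1 runs 3, rem=0, completes. Q0=[] Q1=[P2] Q2=[]
t=32-37: P2@Q1 runs 5, rem=4, quantum used, demote→Q2. Q0=[] Q1=[] Q2=[P2]
t=37-41: P2@Q2 runs 4, rem=0, completes. Q0=[] Q1=[] Q2=[]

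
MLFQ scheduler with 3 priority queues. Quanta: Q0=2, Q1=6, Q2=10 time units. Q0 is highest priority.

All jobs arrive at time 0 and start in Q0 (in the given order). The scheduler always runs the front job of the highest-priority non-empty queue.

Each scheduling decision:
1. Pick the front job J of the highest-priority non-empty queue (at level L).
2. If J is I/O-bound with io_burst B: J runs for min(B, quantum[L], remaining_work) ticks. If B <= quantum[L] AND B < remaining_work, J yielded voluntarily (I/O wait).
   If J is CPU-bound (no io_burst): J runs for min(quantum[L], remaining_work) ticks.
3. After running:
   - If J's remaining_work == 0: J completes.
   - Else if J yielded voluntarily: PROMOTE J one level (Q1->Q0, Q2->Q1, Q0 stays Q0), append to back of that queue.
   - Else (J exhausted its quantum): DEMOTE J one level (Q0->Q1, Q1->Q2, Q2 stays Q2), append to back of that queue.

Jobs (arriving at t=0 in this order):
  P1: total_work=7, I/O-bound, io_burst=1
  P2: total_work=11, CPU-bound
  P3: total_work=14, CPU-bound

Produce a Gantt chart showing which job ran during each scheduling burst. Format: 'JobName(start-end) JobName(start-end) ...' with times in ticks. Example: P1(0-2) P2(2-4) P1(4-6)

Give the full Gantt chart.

Answer: P1(0-1) P2(1-3) P3(3-5) P1(5-6) P1(6-7) P1(7-8) P1(8-9) P1(9-10) P1(10-11) P2(11-17) P3(17-23) P2(23-26) P3(26-32)

Derivation:
t=0-1: P1@Q0 runs 1, rem=6, I/O yield, promote→Q0. Q0=[P2,P3,P1] Q1=[] Q2=[]
t=1-3: P2@Q0 runs 2, rem=9, quantum used, demote→Q1. Q0=[P3,P1] Q1=[P2] Q2=[]
t=3-5: P3@Q0 runs 2, rem=12, quantum used, demote→Q1. Q0=[P1] Q1=[P2,P3] Q2=[]
t=5-6: P1@Q0 runs 1, rem=5, I/O yield, promote→Q0. Q0=[P1] Q1=[P2,P3] Q2=[]
t=6-7: P1@Q0 runs 1, rem=4, I/O yield, promote→Q0. Q0=[P1] Q1=[P2,P3] Q2=[]
t=7-8: P1@Q0 runs 1, rem=3, I/O yield, promote→Q0. Q0=[P1] Q1=[P2,P3] Q2=[]
t=8-9: P1@Q0 runs 1, rem=2, I/O yield, promote→Q0. Q0=[P1] Q1=[P2,P3] Q2=[]
t=9-10: P1@Q0 runs 1, rem=1, I/O yield, promote→Q0. Q0=[P1] Q1=[P2,P3] Q2=[]
t=10-11: P1@Q0 runs 1, rem=0, completes. Q0=[] Q1=[P2,P3] Q2=[]
t=11-17: P2@Q1 runs 6, rem=3, quantum used, demote→Q2. Q0=[] Q1=[P3] Q2=[P2]
t=17-23: P3@Q1 runs 6, rem=6, quantum used, demote→Q2. Q0=[] Q1=[] Q2=[P2,P3]
t=23-26: P2@Q2 runs 3, rem=0, completes. Q0=[] Q1=[] Q2=[P3]
t=26-32: P3@Q2 runs 6, rem=0, completes. Q0=[] Q1=[] Q2=[]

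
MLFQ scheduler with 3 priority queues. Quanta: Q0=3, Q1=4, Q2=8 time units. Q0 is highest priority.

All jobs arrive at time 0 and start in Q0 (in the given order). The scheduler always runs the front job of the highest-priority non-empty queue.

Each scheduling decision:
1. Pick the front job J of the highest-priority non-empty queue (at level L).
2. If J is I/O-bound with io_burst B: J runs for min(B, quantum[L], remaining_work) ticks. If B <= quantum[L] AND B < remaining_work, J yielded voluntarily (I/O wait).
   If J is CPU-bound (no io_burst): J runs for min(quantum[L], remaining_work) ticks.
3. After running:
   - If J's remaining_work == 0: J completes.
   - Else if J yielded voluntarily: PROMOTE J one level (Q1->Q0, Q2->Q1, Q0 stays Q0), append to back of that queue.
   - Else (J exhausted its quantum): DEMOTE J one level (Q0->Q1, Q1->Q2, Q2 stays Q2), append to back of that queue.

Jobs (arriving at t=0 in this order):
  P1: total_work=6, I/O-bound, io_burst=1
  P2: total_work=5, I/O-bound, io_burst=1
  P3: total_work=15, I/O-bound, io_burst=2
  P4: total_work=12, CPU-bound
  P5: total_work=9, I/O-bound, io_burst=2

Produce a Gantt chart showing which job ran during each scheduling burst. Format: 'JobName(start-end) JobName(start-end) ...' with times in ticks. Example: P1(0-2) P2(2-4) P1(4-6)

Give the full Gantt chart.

t=0-1: P1@Q0 runs 1, rem=5, I/O yield, promote→Q0. Q0=[P2,P3,P4,P5,P1] Q1=[] Q2=[]
t=1-2: P2@Q0 runs 1, rem=4, I/O yield, promote→Q0. Q0=[P3,P4,P5,P1,P2] Q1=[] Q2=[]
t=2-4: P3@Q0 runs 2, rem=13, I/O yield, promote→Q0. Q0=[P4,P5,P1,P2,P3] Q1=[] Q2=[]
t=4-7: P4@Q0 runs 3, rem=9, quantum used, demote→Q1. Q0=[P5,P1,P2,P3] Q1=[P4] Q2=[]
t=7-9: P5@Q0 runs 2, rem=7, I/O yield, promote→Q0. Q0=[P1,P2,P3,P5] Q1=[P4] Q2=[]
t=9-10: P1@Q0 runs 1, rem=4, I/O yield, promote→Q0. Q0=[P2,P3,P5,P1] Q1=[P4] Q2=[]
t=10-11: P2@Q0 runs 1, rem=3, I/O yield, promote→Q0. Q0=[P3,P5,P1,P2] Q1=[P4] Q2=[]
t=11-13: P3@Q0 runs 2, rem=11, I/O yield, promote→Q0. Q0=[P5,P1,P2,P3] Q1=[P4] Q2=[]
t=13-15: P5@Q0 runs 2, rem=5, I/O yield, promote→Q0. Q0=[P1,P2,P3,P5] Q1=[P4] Q2=[]
t=15-16: P1@Q0 runs 1, rem=3, I/O yield, promote→Q0. Q0=[P2,P3,P5,P1] Q1=[P4] Q2=[]
t=16-17: P2@Q0 runs 1, rem=2, I/O yield, promote→Q0. Q0=[P3,P5,P1,P2] Q1=[P4] Q2=[]
t=17-19: P3@Q0 runs 2, rem=9, I/O yield, promote→Q0. Q0=[P5,P1,P2,P3] Q1=[P4] Q2=[]
t=19-21: P5@Q0 runs 2, rem=3, I/O yield, promote→Q0. Q0=[P1,P2,P3,P5] Q1=[P4] Q2=[]
t=21-22: P1@Q0 runs 1, rem=2, I/O yield, promote→Q0. Q0=[P2,P3,P5,P1] Q1=[P4] Q2=[]
t=22-23: P2@Q0 runs 1, rem=1, I/O yield, promote→Q0. Q0=[P3,P5,P1,P2] Q1=[P4] Q2=[]
t=23-25: P3@Q0 runs 2, rem=7, I/O yield, promote→Q0. Q0=[P5,P1,P2,P3] Q1=[P4] Q2=[]
t=25-27: P5@Q0 runs 2, rem=1, I/O yield, promote→Q0. Q0=[P1,P2,P3,P5] Q1=[P4] Q2=[]
t=27-28: P1@Q0 runs 1, rem=1, I/O yield, promote→Q0. Q0=[P2,P3,P5,P1] Q1=[P4] Q2=[]
t=28-29: P2@Q0 runs 1, rem=0, completes. Q0=[P3,P5,P1] Q1=[P4] Q2=[]
t=29-31: P3@Q0 runs 2, rem=5, I/O yield, promote→Q0. Q0=[P5,P1,P3] Q1=[P4] Q2=[]
t=31-32: P5@Q0 runs 1, rem=0, completes. Q0=[P1,P3] Q1=[P4] Q2=[]
t=32-33: P1@Q0 runs 1, rem=0, completes. Q0=[P3] Q1=[P4] Q2=[]
t=33-35: P3@Q0 runs 2, rem=3, I/O yield, promote→Q0. Q0=[P3] Q1=[P4] Q2=[]
t=35-37: P3@Q0 runs 2, rem=1, I/O yield, promote→Q0. Q0=[P3] Q1=[P4] Q2=[]
t=37-38: P3@Q0 runs 1, rem=0, completes. Q0=[] Q1=[P4] Q2=[]
t=38-42: P4@Q1 runs 4, rem=5, quantum used, demote→Q2. Q0=[] Q1=[] Q2=[P4]
t=42-47: P4@Q2 runs 5, rem=0, completes. Q0=[] Q1=[] Q2=[]

Answer: P1(0-1) P2(1-2) P3(2-4) P4(4-7) P5(7-9) P1(9-10) P2(10-11) P3(11-13) P5(13-15) P1(15-16) P2(16-17) P3(17-19) P5(19-21) P1(21-22) P2(22-23) P3(23-25) P5(25-27) P1(27-28) P2(28-29) P3(29-31) P5(31-32) P1(32-33) P3(33-35) P3(35-37) P3(37-38) P4(38-42) P4(42-47)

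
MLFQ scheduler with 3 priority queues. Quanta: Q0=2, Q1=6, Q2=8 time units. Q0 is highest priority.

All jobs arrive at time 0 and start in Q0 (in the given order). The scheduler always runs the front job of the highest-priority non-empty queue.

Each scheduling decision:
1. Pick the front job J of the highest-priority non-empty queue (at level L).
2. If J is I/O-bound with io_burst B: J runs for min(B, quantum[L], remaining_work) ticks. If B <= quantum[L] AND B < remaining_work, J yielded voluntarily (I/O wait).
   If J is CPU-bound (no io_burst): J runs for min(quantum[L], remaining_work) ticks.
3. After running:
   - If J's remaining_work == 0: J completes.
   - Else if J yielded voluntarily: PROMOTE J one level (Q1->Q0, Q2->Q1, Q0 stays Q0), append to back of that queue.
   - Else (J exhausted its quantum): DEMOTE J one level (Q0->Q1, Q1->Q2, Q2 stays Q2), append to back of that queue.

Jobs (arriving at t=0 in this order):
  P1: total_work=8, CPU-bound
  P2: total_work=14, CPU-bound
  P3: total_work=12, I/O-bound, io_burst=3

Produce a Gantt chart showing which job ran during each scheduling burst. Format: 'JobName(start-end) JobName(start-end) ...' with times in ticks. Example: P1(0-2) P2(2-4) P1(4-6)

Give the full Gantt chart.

t=0-2: P1@Q0 runs 2, rem=6, quantum used, demote→Q1. Q0=[P2,P3] Q1=[P1] Q2=[]
t=2-4: P2@Q0 runs 2, rem=12, quantum used, demote→Q1. Q0=[P3] Q1=[P1,P2] Q2=[]
t=4-6: P3@Q0 runs 2, rem=10, quantum used, demote→Q1. Q0=[] Q1=[P1,P2,P3] Q2=[]
t=6-12: P1@Q1 runs 6, rem=0, completes. Q0=[] Q1=[P2,P3] Q2=[]
t=12-18: P2@Q1 runs 6, rem=6, quantum used, demote→Q2. Q0=[] Q1=[P3] Q2=[P2]
t=18-21: P3@Q1 runs 3, rem=7, I/O yield, promote→Q0. Q0=[P3] Q1=[] Q2=[P2]
t=21-23: P3@Q0 runs 2, rem=5, quantum used, demote→Q1. Q0=[] Q1=[P3] Q2=[P2]
t=23-26: P3@Q1 runs 3, rem=2, I/O yield, promote→Q0. Q0=[P3] Q1=[] Q2=[P2]
t=26-28: P3@Q0 runs 2, rem=0, completes. Q0=[] Q1=[] Q2=[P2]
t=28-34: P2@Q2 runs 6, rem=0, completes. Q0=[] Q1=[] Q2=[]

Answer: P1(0-2) P2(2-4) P3(4-6) P1(6-12) P2(12-18) P3(18-21) P3(21-23) P3(23-26) P3(26-28) P2(28-34)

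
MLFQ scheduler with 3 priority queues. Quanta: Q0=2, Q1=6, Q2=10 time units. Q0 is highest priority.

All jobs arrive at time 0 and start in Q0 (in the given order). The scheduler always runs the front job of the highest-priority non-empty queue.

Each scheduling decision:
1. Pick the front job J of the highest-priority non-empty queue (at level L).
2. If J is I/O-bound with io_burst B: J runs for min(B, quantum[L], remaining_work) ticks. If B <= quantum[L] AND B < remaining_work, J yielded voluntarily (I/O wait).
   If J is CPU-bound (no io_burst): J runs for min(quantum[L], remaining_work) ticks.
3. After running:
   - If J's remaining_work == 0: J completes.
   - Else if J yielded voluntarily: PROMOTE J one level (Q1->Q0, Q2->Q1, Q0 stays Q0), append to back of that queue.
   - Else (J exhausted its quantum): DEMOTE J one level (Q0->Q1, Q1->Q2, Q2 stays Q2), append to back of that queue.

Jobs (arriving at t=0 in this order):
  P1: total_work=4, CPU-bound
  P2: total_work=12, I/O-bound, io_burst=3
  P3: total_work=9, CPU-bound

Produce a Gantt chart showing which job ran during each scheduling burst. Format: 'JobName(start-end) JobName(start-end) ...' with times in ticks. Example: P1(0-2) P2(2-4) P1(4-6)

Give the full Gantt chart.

Answer: P1(0-2) P2(2-4) P3(4-6) P1(6-8) P2(8-11) P2(11-13) P3(13-19) P2(19-22) P2(22-24) P3(24-25)

Derivation:
t=0-2: P1@Q0 runs 2, rem=2, quantum used, demote→Q1. Q0=[P2,P3] Q1=[P1] Q2=[]
t=2-4: P2@Q0 runs 2, rem=10, quantum used, demote→Q1. Q0=[P3] Q1=[P1,P2] Q2=[]
t=4-6: P3@Q0 runs 2, rem=7, quantum used, demote→Q1. Q0=[] Q1=[P1,P2,P3] Q2=[]
t=6-8: P1@Q1 runs 2, rem=0, completes. Q0=[] Q1=[P2,P3] Q2=[]
t=8-11: P2@Q1 runs 3, rem=7, I/O yield, promote→Q0. Q0=[P2] Q1=[P3] Q2=[]
t=11-13: P2@Q0 runs 2, rem=5, quantum used, demote→Q1. Q0=[] Q1=[P3,P2] Q2=[]
t=13-19: P3@Q1 runs 6, rem=1, quantum used, demote→Q2. Q0=[] Q1=[P2] Q2=[P3]
t=19-22: P2@Q1 runs 3, rem=2, I/O yield, promote→Q0. Q0=[P2] Q1=[] Q2=[P3]
t=22-24: P2@Q0 runs 2, rem=0, completes. Q0=[] Q1=[] Q2=[P3]
t=24-25: P3@Q2 runs 1, rem=0, completes. Q0=[] Q1=[] Q2=[]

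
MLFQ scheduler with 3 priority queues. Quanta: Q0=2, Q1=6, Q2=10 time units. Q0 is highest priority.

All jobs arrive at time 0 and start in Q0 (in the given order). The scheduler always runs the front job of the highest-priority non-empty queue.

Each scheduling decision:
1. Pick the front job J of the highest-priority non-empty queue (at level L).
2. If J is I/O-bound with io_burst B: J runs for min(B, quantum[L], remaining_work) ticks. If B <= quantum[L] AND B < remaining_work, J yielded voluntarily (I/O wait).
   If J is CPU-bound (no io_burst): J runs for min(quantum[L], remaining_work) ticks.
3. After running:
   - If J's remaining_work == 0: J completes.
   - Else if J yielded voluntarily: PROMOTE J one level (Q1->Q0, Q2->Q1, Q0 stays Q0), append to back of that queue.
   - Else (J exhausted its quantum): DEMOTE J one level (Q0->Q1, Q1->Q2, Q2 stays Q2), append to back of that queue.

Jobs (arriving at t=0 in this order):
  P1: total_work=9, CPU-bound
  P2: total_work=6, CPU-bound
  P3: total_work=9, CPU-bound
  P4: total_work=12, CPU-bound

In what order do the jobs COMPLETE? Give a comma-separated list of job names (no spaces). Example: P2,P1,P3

t=0-2: P1@Q0 runs 2, rem=7, quantum used, demote→Q1. Q0=[P2,P3,P4] Q1=[P1] Q2=[]
t=2-4: P2@Q0 runs 2, rem=4, quantum used, demote→Q1. Q0=[P3,P4] Q1=[P1,P2] Q2=[]
t=4-6: P3@Q0 runs 2, rem=7, quantum used, demote→Q1. Q0=[P4] Q1=[P1,P2,P3] Q2=[]
t=6-8: P4@Q0 runs 2, rem=10, quantum used, demote→Q1. Q0=[] Q1=[P1,P2,P3,P4] Q2=[]
t=8-14: P1@Q1 runs 6, rem=1, quantum used, demote→Q2. Q0=[] Q1=[P2,P3,P4] Q2=[P1]
t=14-18: P2@Q1 runs 4, rem=0, completes. Q0=[] Q1=[P3,P4] Q2=[P1]
t=18-24: P3@Q1 runs 6, rem=1, quantum used, demote→Q2. Q0=[] Q1=[P4] Q2=[P1,P3]
t=24-30: P4@Q1 runs 6, rem=4, quantum used, demote→Q2. Q0=[] Q1=[] Q2=[P1,P3,P4]
t=30-31: P1@Q2 runs 1, rem=0, completes. Q0=[] Q1=[] Q2=[P3,P4]
t=31-32: P3@Q2 runs 1, rem=0, completes. Q0=[] Q1=[] Q2=[P4]
t=32-36: P4@Q2 runs 4, rem=0, completes. Q0=[] Q1=[] Q2=[]

Answer: P2,P1,P3,P4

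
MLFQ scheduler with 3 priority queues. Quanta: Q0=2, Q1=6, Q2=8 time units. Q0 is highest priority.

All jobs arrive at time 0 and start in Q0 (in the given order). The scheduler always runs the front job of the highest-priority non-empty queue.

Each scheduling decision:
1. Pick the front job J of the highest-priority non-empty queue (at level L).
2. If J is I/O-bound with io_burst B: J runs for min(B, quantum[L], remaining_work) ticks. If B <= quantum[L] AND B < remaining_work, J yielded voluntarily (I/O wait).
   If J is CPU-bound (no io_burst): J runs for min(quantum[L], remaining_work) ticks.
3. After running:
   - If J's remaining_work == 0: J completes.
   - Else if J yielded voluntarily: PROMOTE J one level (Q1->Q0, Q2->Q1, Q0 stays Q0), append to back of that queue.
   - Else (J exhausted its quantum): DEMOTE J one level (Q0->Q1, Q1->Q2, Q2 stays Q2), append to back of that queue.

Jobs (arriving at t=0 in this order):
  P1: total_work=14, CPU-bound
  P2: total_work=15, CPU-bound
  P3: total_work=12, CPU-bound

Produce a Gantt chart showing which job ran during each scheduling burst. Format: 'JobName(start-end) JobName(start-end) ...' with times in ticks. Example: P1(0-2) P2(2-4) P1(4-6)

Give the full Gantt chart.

t=0-2: P1@Q0 runs 2, rem=12, quantum used, demote→Q1. Q0=[P2,P3] Q1=[P1] Q2=[]
t=2-4: P2@Q0 runs 2, rem=13, quantum used, demote→Q1. Q0=[P3] Q1=[P1,P2] Q2=[]
t=4-6: P3@Q0 runs 2, rem=10, quantum used, demote→Q1. Q0=[] Q1=[P1,P2,P3] Q2=[]
t=6-12: P1@Q1 runs 6, rem=6, quantum used, demote→Q2. Q0=[] Q1=[P2,P3] Q2=[P1]
t=12-18: P2@Q1 runs 6, rem=7, quantum used, demote→Q2. Q0=[] Q1=[P3] Q2=[P1,P2]
t=18-24: P3@Q1 runs 6, rem=4, quantum used, demote→Q2. Q0=[] Q1=[] Q2=[P1,P2,P3]
t=24-30: P1@Q2 runs 6, rem=0, completes. Q0=[] Q1=[] Q2=[P2,P3]
t=30-37: P2@Q2 runs 7, rem=0, completes. Q0=[] Q1=[] Q2=[P3]
t=37-41: P3@Q2 runs 4, rem=0, completes. Q0=[] Q1=[] Q2=[]

Answer: P1(0-2) P2(2-4) P3(4-6) P1(6-12) P2(12-18) P3(18-24) P1(24-30) P2(30-37) P3(37-41)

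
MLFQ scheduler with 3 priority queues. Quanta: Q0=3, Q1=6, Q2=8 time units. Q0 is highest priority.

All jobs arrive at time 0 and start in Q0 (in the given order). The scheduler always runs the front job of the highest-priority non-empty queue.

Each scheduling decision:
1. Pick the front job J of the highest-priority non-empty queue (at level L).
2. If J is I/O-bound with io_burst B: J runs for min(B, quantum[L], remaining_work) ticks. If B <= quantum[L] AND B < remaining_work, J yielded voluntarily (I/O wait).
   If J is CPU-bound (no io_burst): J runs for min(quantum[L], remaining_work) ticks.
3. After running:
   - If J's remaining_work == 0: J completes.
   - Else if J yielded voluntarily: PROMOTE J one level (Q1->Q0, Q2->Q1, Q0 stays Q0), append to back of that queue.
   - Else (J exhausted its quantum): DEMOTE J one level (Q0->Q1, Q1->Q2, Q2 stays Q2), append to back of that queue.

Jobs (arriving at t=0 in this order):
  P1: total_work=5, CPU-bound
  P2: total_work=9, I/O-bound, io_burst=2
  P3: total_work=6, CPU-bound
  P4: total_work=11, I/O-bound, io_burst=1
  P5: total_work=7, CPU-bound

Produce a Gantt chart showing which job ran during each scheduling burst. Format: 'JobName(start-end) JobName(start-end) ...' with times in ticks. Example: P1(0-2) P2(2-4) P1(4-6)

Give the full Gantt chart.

t=0-3: P1@Q0 runs 3, rem=2, quantum used, demote→Q1. Q0=[P2,P3,P4,P5] Q1=[P1] Q2=[]
t=3-5: P2@Q0 runs 2, rem=7, I/O yield, promote→Q0. Q0=[P3,P4,P5,P2] Q1=[P1] Q2=[]
t=5-8: P3@Q0 runs 3, rem=3, quantum used, demote→Q1. Q0=[P4,P5,P2] Q1=[P1,P3] Q2=[]
t=8-9: P4@Q0 runs 1, rem=10, I/O yield, promote→Q0. Q0=[P5,P2,P4] Q1=[P1,P3] Q2=[]
t=9-12: P5@Q0 runs 3, rem=4, quantum used, demote→Q1. Q0=[P2,P4] Q1=[P1,P3,P5] Q2=[]
t=12-14: P2@Q0 runs 2, rem=5, I/O yield, promote→Q0. Q0=[P4,P2] Q1=[P1,P3,P5] Q2=[]
t=14-15: P4@Q0 runs 1, rem=9, I/O yield, promote→Q0. Q0=[P2,P4] Q1=[P1,P3,P5] Q2=[]
t=15-17: P2@Q0 runs 2, rem=3, I/O yield, promote→Q0. Q0=[P4,P2] Q1=[P1,P3,P5] Q2=[]
t=17-18: P4@Q0 runs 1, rem=8, I/O yield, promote→Q0. Q0=[P2,P4] Q1=[P1,P3,P5] Q2=[]
t=18-20: P2@Q0 runs 2, rem=1, I/O yield, promote→Q0. Q0=[P4,P2] Q1=[P1,P3,P5] Q2=[]
t=20-21: P4@Q0 runs 1, rem=7, I/O yield, promote→Q0. Q0=[P2,P4] Q1=[P1,P3,P5] Q2=[]
t=21-22: P2@Q0 runs 1, rem=0, completes. Q0=[P4] Q1=[P1,P3,P5] Q2=[]
t=22-23: P4@Q0 runs 1, rem=6, I/O yield, promote→Q0. Q0=[P4] Q1=[P1,P3,P5] Q2=[]
t=23-24: P4@Q0 runs 1, rem=5, I/O yield, promote→Q0. Q0=[P4] Q1=[P1,P3,P5] Q2=[]
t=24-25: P4@Q0 runs 1, rem=4, I/O yield, promote→Q0. Q0=[P4] Q1=[P1,P3,P5] Q2=[]
t=25-26: P4@Q0 runs 1, rem=3, I/O yield, promote→Q0. Q0=[P4] Q1=[P1,P3,P5] Q2=[]
t=26-27: P4@Q0 runs 1, rem=2, I/O yield, promote→Q0. Q0=[P4] Q1=[P1,P3,P5] Q2=[]
t=27-28: P4@Q0 runs 1, rem=1, I/O yield, promote→Q0. Q0=[P4] Q1=[P1,P3,P5] Q2=[]
t=28-29: P4@Q0 runs 1, rem=0, completes. Q0=[] Q1=[P1,P3,P5] Q2=[]
t=29-31: P1@Q1 runs 2, rem=0, completes. Q0=[] Q1=[P3,P5] Q2=[]
t=31-34: P3@Q1 runs 3, rem=0, completes. Q0=[] Q1=[P5] Q2=[]
t=34-38: P5@Q1 runs 4, rem=0, completes. Q0=[] Q1=[] Q2=[]

Answer: P1(0-3) P2(3-5) P3(5-8) P4(8-9) P5(9-12) P2(12-14) P4(14-15) P2(15-17) P4(17-18) P2(18-20) P4(20-21) P2(21-22) P4(22-23) P4(23-24) P4(24-25) P4(25-26) P4(26-27) P4(27-28) P4(28-29) P1(29-31) P3(31-34) P5(34-38)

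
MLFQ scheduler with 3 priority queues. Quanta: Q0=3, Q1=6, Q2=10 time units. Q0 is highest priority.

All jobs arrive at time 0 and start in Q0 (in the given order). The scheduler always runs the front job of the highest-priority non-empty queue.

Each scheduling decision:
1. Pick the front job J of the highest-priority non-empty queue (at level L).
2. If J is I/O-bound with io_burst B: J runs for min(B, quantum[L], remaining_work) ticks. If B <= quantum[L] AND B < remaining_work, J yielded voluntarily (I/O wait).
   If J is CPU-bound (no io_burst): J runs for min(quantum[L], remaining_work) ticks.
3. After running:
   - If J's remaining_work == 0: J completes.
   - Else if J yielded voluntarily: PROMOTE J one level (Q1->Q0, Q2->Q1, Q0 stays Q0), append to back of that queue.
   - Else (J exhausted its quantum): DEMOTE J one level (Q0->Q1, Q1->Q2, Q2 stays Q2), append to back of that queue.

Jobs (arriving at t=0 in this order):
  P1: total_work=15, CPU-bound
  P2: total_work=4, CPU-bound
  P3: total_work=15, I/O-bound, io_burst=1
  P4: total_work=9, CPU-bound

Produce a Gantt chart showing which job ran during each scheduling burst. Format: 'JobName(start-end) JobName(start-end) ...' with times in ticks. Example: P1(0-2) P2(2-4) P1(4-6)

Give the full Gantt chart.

t=0-3: P1@Q0 runs 3, rem=12, quantum used, demote→Q1. Q0=[P2,P3,P4] Q1=[P1] Q2=[]
t=3-6: P2@Q0 runs 3, rem=1, quantum used, demote→Q1. Q0=[P3,P4] Q1=[P1,P2] Q2=[]
t=6-7: P3@Q0 runs 1, rem=14, I/O yield, promote→Q0. Q0=[P4,P3] Q1=[P1,P2] Q2=[]
t=7-10: P4@Q0 runs 3, rem=6, quantum used, demote→Q1. Q0=[P3] Q1=[P1,P2,P4] Q2=[]
t=10-11: P3@Q0 runs 1, rem=13, I/O yield, promote→Q0. Q0=[P3] Q1=[P1,P2,P4] Q2=[]
t=11-12: P3@Q0 runs 1, rem=12, I/O yield, promote→Q0. Q0=[P3] Q1=[P1,P2,P4] Q2=[]
t=12-13: P3@Q0 runs 1, rem=11, I/O yield, promote→Q0. Q0=[P3] Q1=[P1,P2,P4] Q2=[]
t=13-14: P3@Q0 runs 1, rem=10, I/O yield, promote→Q0. Q0=[P3] Q1=[P1,P2,P4] Q2=[]
t=14-15: P3@Q0 runs 1, rem=9, I/O yield, promote→Q0. Q0=[P3] Q1=[P1,P2,P4] Q2=[]
t=15-16: P3@Q0 runs 1, rem=8, I/O yield, promote→Q0. Q0=[P3] Q1=[P1,P2,P4] Q2=[]
t=16-17: P3@Q0 runs 1, rem=7, I/O yield, promote→Q0. Q0=[P3] Q1=[P1,P2,P4] Q2=[]
t=17-18: P3@Q0 runs 1, rem=6, I/O yield, promote→Q0. Q0=[P3] Q1=[P1,P2,P4] Q2=[]
t=18-19: P3@Q0 runs 1, rem=5, I/O yield, promote→Q0. Q0=[P3] Q1=[P1,P2,P4] Q2=[]
t=19-20: P3@Q0 runs 1, rem=4, I/O yield, promote→Q0. Q0=[P3] Q1=[P1,P2,P4] Q2=[]
t=20-21: P3@Q0 runs 1, rem=3, I/O yield, promote→Q0. Q0=[P3] Q1=[P1,P2,P4] Q2=[]
t=21-22: P3@Q0 runs 1, rem=2, I/O yield, promote→Q0. Q0=[P3] Q1=[P1,P2,P4] Q2=[]
t=22-23: P3@Q0 runs 1, rem=1, I/O yield, promote→Q0. Q0=[P3] Q1=[P1,P2,P4] Q2=[]
t=23-24: P3@Q0 runs 1, rem=0, completes. Q0=[] Q1=[P1,P2,P4] Q2=[]
t=24-30: P1@Q1 runs 6, rem=6, quantum used, demote→Q2. Q0=[] Q1=[P2,P4] Q2=[P1]
t=30-31: P2@Q1 runs 1, rem=0, completes. Q0=[] Q1=[P4] Q2=[P1]
t=31-37: P4@Q1 runs 6, rem=0, completes. Q0=[] Q1=[] Q2=[P1]
t=37-43: P1@Q2 runs 6, rem=0, completes. Q0=[] Q1=[] Q2=[]

Answer: P1(0-3) P2(3-6) P3(6-7) P4(7-10) P3(10-11) P3(11-12) P3(12-13) P3(13-14) P3(14-15) P3(15-16) P3(16-17) P3(17-18) P3(18-19) P3(19-20) P3(20-21) P3(21-22) P3(22-23) P3(23-24) P1(24-30) P2(30-31) P4(31-37) P1(37-43)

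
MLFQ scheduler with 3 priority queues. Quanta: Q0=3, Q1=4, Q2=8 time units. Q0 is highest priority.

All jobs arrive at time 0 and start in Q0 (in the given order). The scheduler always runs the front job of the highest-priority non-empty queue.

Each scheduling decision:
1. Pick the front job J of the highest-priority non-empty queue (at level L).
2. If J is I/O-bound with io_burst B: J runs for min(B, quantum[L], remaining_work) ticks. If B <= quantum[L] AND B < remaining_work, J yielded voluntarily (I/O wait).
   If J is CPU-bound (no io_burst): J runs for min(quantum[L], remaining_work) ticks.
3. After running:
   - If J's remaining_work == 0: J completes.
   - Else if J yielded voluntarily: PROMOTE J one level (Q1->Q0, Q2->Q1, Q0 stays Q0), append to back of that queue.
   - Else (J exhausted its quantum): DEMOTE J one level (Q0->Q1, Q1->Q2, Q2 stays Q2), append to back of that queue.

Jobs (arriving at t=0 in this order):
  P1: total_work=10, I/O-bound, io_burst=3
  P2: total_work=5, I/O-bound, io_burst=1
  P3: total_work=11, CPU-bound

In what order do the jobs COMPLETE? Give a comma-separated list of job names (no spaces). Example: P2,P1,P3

Answer: P1,P2,P3

Derivation:
t=0-3: P1@Q0 runs 3, rem=7, I/O yield, promote→Q0. Q0=[P2,P3,P1] Q1=[] Q2=[]
t=3-4: P2@Q0 runs 1, rem=4, I/O yield, promote→Q0. Q0=[P3,P1,P2] Q1=[] Q2=[]
t=4-7: P3@Q0 runs 3, rem=8, quantum used, demote→Q1. Q0=[P1,P2] Q1=[P3] Q2=[]
t=7-10: P1@Q0 runs 3, rem=4, I/O yield, promote→Q0. Q0=[P2,P1] Q1=[P3] Q2=[]
t=10-11: P2@Q0 runs 1, rem=3, I/O yield, promote→Q0. Q0=[P1,P2] Q1=[P3] Q2=[]
t=11-14: P1@Q0 runs 3, rem=1, I/O yield, promote→Q0. Q0=[P2,P1] Q1=[P3] Q2=[]
t=14-15: P2@Q0 runs 1, rem=2, I/O yield, promote→Q0. Q0=[P1,P2] Q1=[P3] Q2=[]
t=15-16: P1@Q0 runs 1, rem=0, completes. Q0=[P2] Q1=[P3] Q2=[]
t=16-17: P2@Q0 runs 1, rem=1, I/O yield, promote→Q0. Q0=[P2] Q1=[P3] Q2=[]
t=17-18: P2@Q0 runs 1, rem=0, completes. Q0=[] Q1=[P3] Q2=[]
t=18-22: P3@Q1 runs 4, rem=4, quantum used, demote→Q2. Q0=[] Q1=[] Q2=[P3]
t=22-26: P3@Q2 runs 4, rem=0, completes. Q0=[] Q1=[] Q2=[]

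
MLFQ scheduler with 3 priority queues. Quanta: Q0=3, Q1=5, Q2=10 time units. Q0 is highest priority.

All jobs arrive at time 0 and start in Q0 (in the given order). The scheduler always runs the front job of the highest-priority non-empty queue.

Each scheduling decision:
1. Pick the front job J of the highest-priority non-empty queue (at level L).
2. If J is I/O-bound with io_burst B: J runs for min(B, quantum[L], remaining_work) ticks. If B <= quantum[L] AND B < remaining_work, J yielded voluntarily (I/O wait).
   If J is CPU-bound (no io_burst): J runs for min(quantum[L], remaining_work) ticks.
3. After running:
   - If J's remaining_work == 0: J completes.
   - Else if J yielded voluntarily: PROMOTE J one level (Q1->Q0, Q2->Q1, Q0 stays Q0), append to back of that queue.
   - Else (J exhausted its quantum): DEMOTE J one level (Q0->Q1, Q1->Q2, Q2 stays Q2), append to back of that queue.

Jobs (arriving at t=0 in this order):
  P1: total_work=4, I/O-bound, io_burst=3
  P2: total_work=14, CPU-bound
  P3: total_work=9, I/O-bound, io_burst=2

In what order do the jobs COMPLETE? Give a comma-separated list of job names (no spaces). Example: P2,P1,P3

t=0-3: P1@Q0 runs 3, rem=1, I/O yield, promote→Q0. Q0=[P2,P3,P1] Q1=[] Q2=[]
t=3-6: P2@Q0 runs 3, rem=11, quantum used, demote→Q1. Q0=[P3,P1] Q1=[P2] Q2=[]
t=6-8: P3@Q0 runs 2, rem=7, I/O yield, promote→Q0. Q0=[P1,P3] Q1=[P2] Q2=[]
t=8-9: P1@Q0 runs 1, rem=0, completes. Q0=[P3] Q1=[P2] Q2=[]
t=9-11: P3@Q0 runs 2, rem=5, I/O yield, promote→Q0. Q0=[P3] Q1=[P2] Q2=[]
t=11-13: P3@Q0 runs 2, rem=3, I/O yield, promote→Q0. Q0=[P3] Q1=[P2] Q2=[]
t=13-15: P3@Q0 runs 2, rem=1, I/O yield, promote→Q0. Q0=[P3] Q1=[P2] Q2=[]
t=15-16: P3@Q0 runs 1, rem=0, completes. Q0=[] Q1=[P2] Q2=[]
t=16-21: P2@Q1 runs 5, rem=6, quantum used, demote→Q2. Q0=[] Q1=[] Q2=[P2]
t=21-27: P2@Q2 runs 6, rem=0, completes. Q0=[] Q1=[] Q2=[]

Answer: P1,P3,P2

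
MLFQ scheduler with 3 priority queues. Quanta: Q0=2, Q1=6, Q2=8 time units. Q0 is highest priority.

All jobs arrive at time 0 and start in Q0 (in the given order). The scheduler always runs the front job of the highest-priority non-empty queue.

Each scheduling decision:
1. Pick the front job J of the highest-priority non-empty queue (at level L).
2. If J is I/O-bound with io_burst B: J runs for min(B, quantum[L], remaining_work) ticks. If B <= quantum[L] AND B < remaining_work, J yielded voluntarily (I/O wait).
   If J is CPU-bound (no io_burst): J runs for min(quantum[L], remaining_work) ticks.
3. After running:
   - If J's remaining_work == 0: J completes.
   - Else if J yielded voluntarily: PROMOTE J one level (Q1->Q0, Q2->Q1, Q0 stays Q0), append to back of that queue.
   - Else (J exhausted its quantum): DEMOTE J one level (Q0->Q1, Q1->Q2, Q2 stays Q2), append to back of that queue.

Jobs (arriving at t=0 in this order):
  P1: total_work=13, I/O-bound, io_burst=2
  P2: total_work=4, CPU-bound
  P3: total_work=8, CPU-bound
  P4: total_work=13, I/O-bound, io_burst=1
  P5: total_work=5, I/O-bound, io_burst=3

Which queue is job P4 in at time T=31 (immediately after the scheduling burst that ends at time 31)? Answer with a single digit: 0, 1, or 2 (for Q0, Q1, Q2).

t=0-2: P1@Q0 runs 2, rem=11, I/O yield, promote→Q0. Q0=[P2,P3,P4,P5,P1] Q1=[] Q2=[]
t=2-4: P2@Q0 runs 2, rem=2, quantum used, demote→Q1. Q0=[P3,P4,P5,P1] Q1=[P2] Q2=[]
t=4-6: P3@Q0 runs 2, rem=6, quantum used, demote→Q1. Q0=[P4,P5,P1] Q1=[P2,P3] Q2=[]
t=6-7: P4@Q0 runs 1, rem=12, I/O yield, promote→Q0. Q0=[P5,P1,P4] Q1=[P2,P3] Q2=[]
t=7-9: P5@Q0 runs 2, rem=3, quantum used, demote→Q1. Q0=[P1,P4] Q1=[P2,P3,P5] Q2=[]
t=9-11: P1@Q0 runs 2, rem=9, I/O yield, promote→Q0. Q0=[P4,P1] Q1=[P2,P3,P5] Q2=[]
t=11-12: P4@Q0 runs 1, rem=11, I/O yield, promote→Q0. Q0=[P1,P4] Q1=[P2,P3,P5] Q2=[]
t=12-14: P1@Q0 runs 2, rem=7, I/O yield, promote→Q0. Q0=[P4,P1] Q1=[P2,P3,P5] Q2=[]
t=14-15: P4@Q0 runs 1, rem=10, I/O yield, promote→Q0. Q0=[P1,P4] Q1=[P2,P3,P5] Q2=[]
t=15-17: P1@Q0 runs 2, rem=5, I/O yield, promote→Q0. Q0=[P4,P1] Q1=[P2,P3,P5] Q2=[]
t=17-18: P4@Q0 runs 1, rem=9, I/O yield, promote→Q0. Q0=[P1,P4] Q1=[P2,P3,P5] Q2=[]
t=18-20: P1@Q0 runs 2, rem=3, I/O yield, promote→Q0. Q0=[P4,P1] Q1=[P2,P3,P5] Q2=[]
t=20-21: P4@Q0 runs 1, rem=8, I/O yield, promote→Q0. Q0=[P1,P4] Q1=[P2,P3,P5] Q2=[]
t=21-23: P1@Q0 runs 2, rem=1, I/O yield, promote→Q0. Q0=[P4,P1] Q1=[P2,P3,P5] Q2=[]
t=23-24: P4@Q0 runs 1, rem=7, I/O yield, promote→Q0. Q0=[P1,P4] Q1=[P2,P3,P5] Q2=[]
t=24-25: P1@Q0 runs 1, rem=0, completes. Q0=[P4] Q1=[P2,P3,P5] Q2=[]
t=25-26: P4@Q0 runs 1, rem=6, I/O yield, promote→Q0. Q0=[P4] Q1=[P2,P3,P5] Q2=[]
t=26-27: P4@Q0 runs 1, rem=5, I/O yield, promote→Q0. Q0=[P4] Q1=[P2,P3,P5] Q2=[]
t=27-28: P4@Q0 runs 1, rem=4, I/O yield, promote→Q0. Q0=[P4] Q1=[P2,P3,P5] Q2=[]
t=28-29: P4@Q0 runs 1, rem=3, I/O yield, promote→Q0. Q0=[P4] Q1=[P2,P3,P5] Q2=[]
t=29-30: P4@Q0 runs 1, rem=2, I/O yield, promote→Q0. Q0=[P4] Q1=[P2,P3,P5] Q2=[]
t=30-31: P4@Q0 runs 1, rem=1, I/O yield, promote→Q0. Q0=[P4] Q1=[P2,P3,P5] Q2=[]
t=31-32: P4@Q0 runs 1, rem=0, completes. Q0=[] Q1=[P2,P3,P5] Q2=[]
t=32-34: P2@Q1 runs 2, rem=0, completes. Q0=[] Q1=[P3,P5] Q2=[]
t=34-40: P3@Q1 runs 6, rem=0, completes. Q0=[] Q1=[P5] Q2=[]
t=40-43: P5@Q1 runs 3, rem=0, completes. Q0=[] Q1=[] Q2=[]

Answer: 0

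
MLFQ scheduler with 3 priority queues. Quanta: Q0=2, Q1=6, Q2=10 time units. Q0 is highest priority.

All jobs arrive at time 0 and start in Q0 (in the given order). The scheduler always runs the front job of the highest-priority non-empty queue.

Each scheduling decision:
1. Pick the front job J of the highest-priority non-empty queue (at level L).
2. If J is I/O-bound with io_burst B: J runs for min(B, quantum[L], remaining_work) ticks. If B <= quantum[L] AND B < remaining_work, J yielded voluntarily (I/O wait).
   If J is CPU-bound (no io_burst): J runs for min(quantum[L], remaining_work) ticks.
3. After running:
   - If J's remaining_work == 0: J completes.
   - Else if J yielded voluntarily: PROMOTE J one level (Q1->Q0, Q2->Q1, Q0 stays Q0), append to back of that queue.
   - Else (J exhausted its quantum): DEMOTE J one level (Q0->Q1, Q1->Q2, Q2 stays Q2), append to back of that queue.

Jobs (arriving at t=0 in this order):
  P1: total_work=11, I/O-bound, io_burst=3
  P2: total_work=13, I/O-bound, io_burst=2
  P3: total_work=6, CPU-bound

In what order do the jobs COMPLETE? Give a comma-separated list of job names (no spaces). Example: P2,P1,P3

t=0-2: P1@Q0 runs 2, rem=9, quantum used, demote→Q1. Q0=[P2,P3] Q1=[P1] Q2=[]
t=2-4: P2@Q0 runs 2, rem=11, I/O yield, promote→Q0. Q0=[P3,P2] Q1=[P1] Q2=[]
t=4-6: P3@Q0 runs 2, rem=4, quantum used, demote→Q1. Q0=[P2] Q1=[P1,P3] Q2=[]
t=6-8: P2@Q0 runs 2, rem=9, I/O yield, promote→Q0. Q0=[P2] Q1=[P1,P3] Q2=[]
t=8-10: P2@Q0 runs 2, rem=7, I/O yield, promote→Q0. Q0=[P2] Q1=[P1,P3] Q2=[]
t=10-12: P2@Q0 runs 2, rem=5, I/O yield, promote→Q0. Q0=[P2] Q1=[P1,P3] Q2=[]
t=12-14: P2@Q0 runs 2, rem=3, I/O yield, promote→Q0. Q0=[P2] Q1=[P1,P3] Q2=[]
t=14-16: P2@Q0 runs 2, rem=1, I/O yield, promote→Q0. Q0=[P2] Q1=[P1,P3] Q2=[]
t=16-17: P2@Q0 runs 1, rem=0, completes. Q0=[] Q1=[P1,P3] Q2=[]
t=17-20: P1@Q1 runs 3, rem=6, I/O yield, promote→Q0. Q0=[P1] Q1=[P3] Q2=[]
t=20-22: P1@Q0 runs 2, rem=4, quantum used, demote→Q1. Q0=[] Q1=[P3,P1] Q2=[]
t=22-26: P3@Q1 runs 4, rem=0, completes. Q0=[] Q1=[P1] Q2=[]
t=26-29: P1@Q1 runs 3, rem=1, I/O yield, promote→Q0. Q0=[P1] Q1=[] Q2=[]
t=29-30: P1@Q0 runs 1, rem=0, completes. Q0=[] Q1=[] Q2=[]

Answer: P2,P3,P1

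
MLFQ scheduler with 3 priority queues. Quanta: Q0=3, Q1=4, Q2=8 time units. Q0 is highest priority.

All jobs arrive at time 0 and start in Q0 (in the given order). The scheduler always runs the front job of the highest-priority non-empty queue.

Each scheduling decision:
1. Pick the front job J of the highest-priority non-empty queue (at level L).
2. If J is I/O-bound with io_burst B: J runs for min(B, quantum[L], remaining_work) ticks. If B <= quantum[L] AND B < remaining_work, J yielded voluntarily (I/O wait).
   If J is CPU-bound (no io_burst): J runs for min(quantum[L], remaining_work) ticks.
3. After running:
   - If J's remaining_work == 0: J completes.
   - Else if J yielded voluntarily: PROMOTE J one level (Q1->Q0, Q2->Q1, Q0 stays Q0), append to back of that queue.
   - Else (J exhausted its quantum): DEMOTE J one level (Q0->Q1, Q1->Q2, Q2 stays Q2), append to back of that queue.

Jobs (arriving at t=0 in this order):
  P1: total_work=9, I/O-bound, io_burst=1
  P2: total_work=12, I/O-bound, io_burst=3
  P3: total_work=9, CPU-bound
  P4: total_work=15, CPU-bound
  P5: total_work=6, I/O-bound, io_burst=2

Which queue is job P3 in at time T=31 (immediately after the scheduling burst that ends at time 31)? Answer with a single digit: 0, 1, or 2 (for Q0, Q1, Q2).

t=0-1: P1@Q0 runs 1, rem=8, I/O yield, promote→Q0. Q0=[P2,P3,P4,P5,P1] Q1=[] Q2=[]
t=1-4: P2@Q0 runs 3, rem=9, I/O yield, promote→Q0. Q0=[P3,P4,P5,P1,P2] Q1=[] Q2=[]
t=4-7: P3@Q0 runs 3, rem=6, quantum used, demote→Q1. Q0=[P4,P5,P1,P2] Q1=[P3] Q2=[]
t=7-10: P4@Q0 runs 3, rem=12, quantum used, demote→Q1. Q0=[P5,P1,P2] Q1=[P3,P4] Q2=[]
t=10-12: P5@Q0 runs 2, rem=4, I/O yield, promote→Q0. Q0=[P1,P2,P5] Q1=[P3,P4] Q2=[]
t=12-13: P1@Q0 runs 1, rem=7, I/O yield, promote→Q0. Q0=[P2,P5,P1] Q1=[P3,P4] Q2=[]
t=13-16: P2@Q0 runs 3, rem=6, I/O yield, promote→Q0. Q0=[P5,P1,P2] Q1=[P3,P4] Q2=[]
t=16-18: P5@Q0 runs 2, rem=2, I/O yield, promote→Q0. Q0=[P1,P2,P5] Q1=[P3,P4] Q2=[]
t=18-19: P1@Q0 runs 1, rem=6, I/O yield, promote→Q0. Q0=[P2,P5,P1] Q1=[P3,P4] Q2=[]
t=19-22: P2@Q0 runs 3, rem=3, I/O yield, promote→Q0. Q0=[P5,P1,P2] Q1=[P3,P4] Q2=[]
t=22-24: P5@Q0 runs 2, rem=0, completes. Q0=[P1,P2] Q1=[P3,P4] Q2=[]
t=24-25: P1@Q0 runs 1, rem=5, I/O yield, promote→Q0. Q0=[P2,P1] Q1=[P3,P4] Q2=[]
t=25-28: P2@Q0 runs 3, rem=0, completes. Q0=[P1] Q1=[P3,P4] Q2=[]
t=28-29: P1@Q0 runs 1, rem=4, I/O yield, promote→Q0. Q0=[P1] Q1=[P3,P4] Q2=[]
t=29-30: P1@Q0 runs 1, rem=3, I/O yield, promote→Q0. Q0=[P1] Q1=[P3,P4] Q2=[]
t=30-31: P1@Q0 runs 1, rem=2, I/O yield, promote→Q0. Q0=[P1] Q1=[P3,P4] Q2=[]
t=31-32: P1@Q0 runs 1, rem=1, I/O yield, promote→Q0. Q0=[P1] Q1=[P3,P4] Q2=[]
t=32-33: P1@Q0 runs 1, rem=0, completes. Q0=[] Q1=[P3,P4] Q2=[]
t=33-37: P3@Q1 runs 4, rem=2, quantum used, demote→Q2. Q0=[] Q1=[P4] Q2=[P3]
t=37-41: P4@Q1 runs 4, rem=8, quantum used, demote→Q2. Q0=[] Q1=[] Q2=[P3,P4]
t=41-43: P3@Q2 runs 2, rem=0, completes. Q0=[] Q1=[] Q2=[P4]
t=43-51: P4@Q2 runs 8, rem=0, completes. Q0=[] Q1=[] Q2=[]

Answer: 1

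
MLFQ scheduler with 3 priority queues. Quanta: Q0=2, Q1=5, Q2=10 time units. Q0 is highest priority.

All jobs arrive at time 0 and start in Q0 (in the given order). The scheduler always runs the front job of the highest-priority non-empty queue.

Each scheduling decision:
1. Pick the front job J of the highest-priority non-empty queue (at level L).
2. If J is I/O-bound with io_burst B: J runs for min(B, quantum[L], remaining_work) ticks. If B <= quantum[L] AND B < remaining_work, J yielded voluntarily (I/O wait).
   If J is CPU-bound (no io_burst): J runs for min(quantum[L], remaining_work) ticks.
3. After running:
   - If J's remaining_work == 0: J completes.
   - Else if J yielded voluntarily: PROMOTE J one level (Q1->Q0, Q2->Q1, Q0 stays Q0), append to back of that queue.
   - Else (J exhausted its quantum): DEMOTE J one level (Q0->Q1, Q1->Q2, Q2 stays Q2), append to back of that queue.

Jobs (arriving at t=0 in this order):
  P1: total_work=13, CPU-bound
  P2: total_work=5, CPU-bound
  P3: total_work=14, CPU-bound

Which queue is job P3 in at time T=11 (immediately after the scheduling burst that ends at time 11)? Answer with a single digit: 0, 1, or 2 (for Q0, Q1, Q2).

Answer: 1

Derivation:
t=0-2: P1@Q0 runs 2, rem=11, quantum used, demote→Q1. Q0=[P2,P3] Q1=[P1] Q2=[]
t=2-4: P2@Q0 runs 2, rem=3, quantum used, demote→Q1. Q0=[P3] Q1=[P1,P2] Q2=[]
t=4-6: P3@Q0 runs 2, rem=12, quantum used, demote→Q1. Q0=[] Q1=[P1,P2,P3] Q2=[]
t=6-11: P1@Q1 runs 5, rem=6, quantum used, demote→Q2. Q0=[] Q1=[P2,P3] Q2=[P1]
t=11-14: P2@Q1 runs 3, rem=0, completes. Q0=[] Q1=[P3] Q2=[P1]
t=14-19: P3@Q1 runs 5, rem=7, quantum used, demote→Q2. Q0=[] Q1=[] Q2=[P1,P3]
t=19-25: P1@Q2 runs 6, rem=0, completes. Q0=[] Q1=[] Q2=[P3]
t=25-32: P3@Q2 runs 7, rem=0, completes. Q0=[] Q1=[] Q2=[]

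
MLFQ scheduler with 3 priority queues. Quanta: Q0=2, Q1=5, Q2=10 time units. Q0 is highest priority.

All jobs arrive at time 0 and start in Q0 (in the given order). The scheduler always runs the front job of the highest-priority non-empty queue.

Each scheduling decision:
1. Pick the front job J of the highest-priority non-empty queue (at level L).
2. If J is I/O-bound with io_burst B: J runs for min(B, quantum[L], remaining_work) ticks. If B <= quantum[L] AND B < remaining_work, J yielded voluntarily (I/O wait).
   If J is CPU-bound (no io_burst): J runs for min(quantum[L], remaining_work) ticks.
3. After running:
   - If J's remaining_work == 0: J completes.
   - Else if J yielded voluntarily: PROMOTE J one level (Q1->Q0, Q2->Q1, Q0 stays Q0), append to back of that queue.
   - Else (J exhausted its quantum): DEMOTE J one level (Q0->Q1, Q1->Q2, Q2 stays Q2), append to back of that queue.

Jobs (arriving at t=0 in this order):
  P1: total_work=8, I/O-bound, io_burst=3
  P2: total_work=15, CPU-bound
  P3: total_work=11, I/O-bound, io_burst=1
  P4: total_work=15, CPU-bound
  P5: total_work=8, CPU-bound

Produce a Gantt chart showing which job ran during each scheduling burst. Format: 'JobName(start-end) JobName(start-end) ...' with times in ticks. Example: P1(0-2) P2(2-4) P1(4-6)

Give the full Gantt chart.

t=0-2: P1@Q0 runs 2, rem=6, quantum used, demote→Q1. Q0=[P2,P3,P4,P5] Q1=[P1] Q2=[]
t=2-4: P2@Q0 runs 2, rem=13, quantum used, demote→Q1. Q0=[P3,P4,P5] Q1=[P1,P2] Q2=[]
t=4-5: P3@Q0 runs 1, rem=10, I/O yield, promote→Q0. Q0=[P4,P5,P3] Q1=[P1,P2] Q2=[]
t=5-7: P4@Q0 runs 2, rem=13, quantum used, demote→Q1. Q0=[P5,P3] Q1=[P1,P2,P4] Q2=[]
t=7-9: P5@Q0 runs 2, rem=6, quantum used, demote→Q1. Q0=[P3] Q1=[P1,P2,P4,P5] Q2=[]
t=9-10: P3@Q0 runs 1, rem=9, I/O yield, promote→Q0. Q0=[P3] Q1=[P1,P2,P4,P5] Q2=[]
t=10-11: P3@Q0 runs 1, rem=8, I/O yield, promote→Q0. Q0=[P3] Q1=[P1,P2,P4,P5] Q2=[]
t=11-12: P3@Q0 runs 1, rem=7, I/O yield, promote→Q0. Q0=[P3] Q1=[P1,P2,P4,P5] Q2=[]
t=12-13: P3@Q0 runs 1, rem=6, I/O yield, promote→Q0. Q0=[P3] Q1=[P1,P2,P4,P5] Q2=[]
t=13-14: P3@Q0 runs 1, rem=5, I/O yield, promote→Q0. Q0=[P3] Q1=[P1,P2,P4,P5] Q2=[]
t=14-15: P3@Q0 runs 1, rem=4, I/O yield, promote→Q0. Q0=[P3] Q1=[P1,P2,P4,P5] Q2=[]
t=15-16: P3@Q0 runs 1, rem=3, I/O yield, promote→Q0. Q0=[P3] Q1=[P1,P2,P4,P5] Q2=[]
t=16-17: P3@Q0 runs 1, rem=2, I/O yield, promote→Q0. Q0=[P3] Q1=[P1,P2,P4,P5] Q2=[]
t=17-18: P3@Q0 runs 1, rem=1, I/O yield, promote→Q0. Q0=[P3] Q1=[P1,P2,P4,P5] Q2=[]
t=18-19: P3@Q0 runs 1, rem=0, completes. Q0=[] Q1=[P1,P2,P4,P5] Q2=[]
t=19-22: P1@Q1 runs 3, rem=3, I/O yield, promote→Q0. Q0=[P1] Q1=[P2,P4,P5] Q2=[]
t=22-24: P1@Q0 runs 2, rem=1, quantum used, demote→Q1. Q0=[] Q1=[P2,P4,P5,P1] Q2=[]
t=24-29: P2@Q1 runs 5, rem=8, quantum used, demote→Q2. Q0=[] Q1=[P4,P5,P1] Q2=[P2]
t=29-34: P4@Q1 runs 5, rem=8, quantum used, demote→Q2. Q0=[] Q1=[P5,P1] Q2=[P2,P4]
t=34-39: P5@Q1 runs 5, rem=1, quantum used, demote→Q2. Q0=[] Q1=[P1] Q2=[P2,P4,P5]
t=39-40: P1@Q1 runs 1, rem=0, completes. Q0=[] Q1=[] Q2=[P2,P4,P5]
t=40-48: P2@Q2 runs 8, rem=0, completes. Q0=[] Q1=[] Q2=[P4,P5]
t=48-56: P4@Q2 runs 8, rem=0, completes. Q0=[] Q1=[] Q2=[P5]
t=56-57: P5@Q2 runs 1, rem=0, completes. Q0=[] Q1=[] Q2=[]

Answer: P1(0-2) P2(2-4) P3(4-5) P4(5-7) P5(7-9) P3(9-10) P3(10-11) P3(11-12) P3(12-13) P3(13-14) P3(14-15) P3(15-16) P3(16-17) P3(17-18) P3(18-19) P1(19-22) P1(22-24) P2(24-29) P4(29-34) P5(34-39) P1(39-40) P2(40-48) P4(48-56) P5(56-57)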